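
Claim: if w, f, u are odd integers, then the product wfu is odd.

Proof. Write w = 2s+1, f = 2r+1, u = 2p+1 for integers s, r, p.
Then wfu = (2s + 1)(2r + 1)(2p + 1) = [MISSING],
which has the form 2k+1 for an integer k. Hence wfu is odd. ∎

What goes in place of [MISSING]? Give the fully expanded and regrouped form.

Expanding: (2s + 1)(2r + 1)(2p + 1) = 8prs + 4pr + 4ps + 2p + 4rs + 2r + 2s + 1.
Every term except the constant is even, so this is 2(4prs + 2pr + 2ps + p + 2rs + r + s) + 1,
and 4prs + 2pr + 2ps + p + 2rs + r + s ∈ ℤ gives the required form.

2(4prs + 2pr + 2ps + p + 2rs + r + s) + 1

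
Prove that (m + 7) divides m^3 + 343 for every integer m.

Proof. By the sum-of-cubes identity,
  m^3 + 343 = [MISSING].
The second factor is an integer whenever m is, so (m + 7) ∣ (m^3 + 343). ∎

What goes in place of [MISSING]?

(m + 7)(m^2 - 7m + 49)

a^3 + b^3 = (a + b)(a^2 - ab + b^2). With a = m, b = 7:
m^3 + 343 = (m + 7)(m^2 - 7m + 49).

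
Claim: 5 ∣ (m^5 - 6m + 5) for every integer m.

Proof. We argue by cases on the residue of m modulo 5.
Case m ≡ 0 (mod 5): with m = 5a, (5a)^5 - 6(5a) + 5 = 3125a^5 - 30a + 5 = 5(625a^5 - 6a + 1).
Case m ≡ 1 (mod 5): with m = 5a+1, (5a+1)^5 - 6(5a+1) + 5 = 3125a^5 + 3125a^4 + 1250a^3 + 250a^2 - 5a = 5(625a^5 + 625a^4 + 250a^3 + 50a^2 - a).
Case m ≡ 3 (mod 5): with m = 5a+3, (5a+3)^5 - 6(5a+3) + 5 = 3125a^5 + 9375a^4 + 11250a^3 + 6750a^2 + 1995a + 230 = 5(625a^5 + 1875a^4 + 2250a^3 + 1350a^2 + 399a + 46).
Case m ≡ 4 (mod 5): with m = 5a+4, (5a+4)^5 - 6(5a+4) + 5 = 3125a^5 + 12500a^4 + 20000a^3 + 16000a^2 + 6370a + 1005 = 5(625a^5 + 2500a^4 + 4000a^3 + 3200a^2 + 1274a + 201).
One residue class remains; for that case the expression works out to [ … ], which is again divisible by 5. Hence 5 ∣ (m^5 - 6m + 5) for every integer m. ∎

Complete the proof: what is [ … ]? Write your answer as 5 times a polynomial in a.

5(625a^5 + 1250a^4 + 1000a^3 + 400a^2 + 74a + 5)

Only m ≡ 2 (mod 5) is unaccounted for. Put m = 5a+2:
(5a+2)^5 - 6(5a+2) + 5 expands to 3125a^5 + 6250a^4 + 5000a^3 + 2000a^2 + 370a + 25,
and factoring out 5 leaves 5(625a^5 + 1250a^4 + 1000a^3 + 400a^2 + 74a + 5).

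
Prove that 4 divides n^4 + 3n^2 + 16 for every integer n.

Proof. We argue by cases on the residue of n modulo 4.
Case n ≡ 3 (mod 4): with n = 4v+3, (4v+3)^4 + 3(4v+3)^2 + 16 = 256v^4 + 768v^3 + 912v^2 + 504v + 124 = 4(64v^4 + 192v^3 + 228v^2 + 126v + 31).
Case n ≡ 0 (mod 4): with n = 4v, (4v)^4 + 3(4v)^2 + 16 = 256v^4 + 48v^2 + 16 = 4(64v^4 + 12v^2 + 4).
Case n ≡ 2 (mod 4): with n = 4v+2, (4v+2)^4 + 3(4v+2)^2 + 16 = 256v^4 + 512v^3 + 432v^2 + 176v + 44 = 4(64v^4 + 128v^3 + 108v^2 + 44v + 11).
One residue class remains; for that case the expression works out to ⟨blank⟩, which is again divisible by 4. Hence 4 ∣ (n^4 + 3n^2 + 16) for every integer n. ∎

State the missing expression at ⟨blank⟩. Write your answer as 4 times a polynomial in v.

4(64v^4 + 64v^3 + 36v^2 + 10v + 5)

The residues treated are {3, 0, 2}, so the missing case is n ≡ 1 (mod 4); write n = 4v+1.
Then (4v+1)^4 + 3(4v+1)^2 + 16 = 256v^4 + 256v^3 + 144v^2 + 40v + 20 = 4(64v^4 + 64v^3 + 36v^2 + 10v + 5).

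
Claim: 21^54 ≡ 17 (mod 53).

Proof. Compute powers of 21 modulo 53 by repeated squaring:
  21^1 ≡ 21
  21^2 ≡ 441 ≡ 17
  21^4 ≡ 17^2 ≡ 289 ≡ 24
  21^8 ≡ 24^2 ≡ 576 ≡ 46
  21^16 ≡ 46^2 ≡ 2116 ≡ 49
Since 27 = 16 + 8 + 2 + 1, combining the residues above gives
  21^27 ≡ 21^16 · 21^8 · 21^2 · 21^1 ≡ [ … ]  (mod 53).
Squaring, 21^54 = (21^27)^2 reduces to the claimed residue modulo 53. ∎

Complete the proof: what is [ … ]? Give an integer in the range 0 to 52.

21^16 · 21^8 · 21^2 · 21^1 ≡ 49 · 46 · 17 · 21 = 804678.
804678 mod 53 = 32, so 21^27 ≡ 32 (mod 53).

32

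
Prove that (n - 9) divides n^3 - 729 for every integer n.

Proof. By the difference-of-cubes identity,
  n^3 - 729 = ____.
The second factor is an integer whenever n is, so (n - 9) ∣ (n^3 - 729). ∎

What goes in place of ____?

(n - 9)(n^2 + 9n + 81)

a^3 - b^3 = (a - b)(a^2 + ab + b^2). With a = n, b = 9:
n^3 - 729 = (n - 9)(n^2 + 9n + 81).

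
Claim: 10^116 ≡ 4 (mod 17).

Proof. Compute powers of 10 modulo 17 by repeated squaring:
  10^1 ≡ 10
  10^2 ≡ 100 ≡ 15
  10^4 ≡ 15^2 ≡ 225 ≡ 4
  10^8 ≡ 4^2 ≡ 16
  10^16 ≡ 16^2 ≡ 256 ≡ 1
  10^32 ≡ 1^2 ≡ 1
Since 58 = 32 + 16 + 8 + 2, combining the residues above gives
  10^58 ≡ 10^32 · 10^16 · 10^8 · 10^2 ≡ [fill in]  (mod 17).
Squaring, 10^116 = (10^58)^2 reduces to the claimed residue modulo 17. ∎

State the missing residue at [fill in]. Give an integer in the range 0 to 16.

Multiply the listed residues: 1 · 1 · 16 · 15 = 1 → 16 → 240.
Reducing modulo 17: 240 = 14·17 + 2, so 10^58 ≡ 2.

2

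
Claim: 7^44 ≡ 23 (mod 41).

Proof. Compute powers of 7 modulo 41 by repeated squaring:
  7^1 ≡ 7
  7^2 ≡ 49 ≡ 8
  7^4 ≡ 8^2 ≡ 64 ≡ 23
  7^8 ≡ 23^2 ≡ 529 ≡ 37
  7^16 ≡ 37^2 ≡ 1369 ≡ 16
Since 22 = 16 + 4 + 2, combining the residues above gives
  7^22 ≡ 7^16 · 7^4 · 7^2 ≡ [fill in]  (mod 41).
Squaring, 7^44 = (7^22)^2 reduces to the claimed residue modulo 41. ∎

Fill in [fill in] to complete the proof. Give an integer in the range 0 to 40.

33

Multiply the listed residues: 16 · 23 · 8 = 368 → 2944.
Reducing modulo 41: 2944 = 71·41 + 33, so 7^22 ≡ 33.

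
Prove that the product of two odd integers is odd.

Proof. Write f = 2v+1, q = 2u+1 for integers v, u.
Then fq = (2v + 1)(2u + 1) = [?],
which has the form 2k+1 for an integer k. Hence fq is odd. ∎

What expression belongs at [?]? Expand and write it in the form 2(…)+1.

2(2uv + u + v) + 1

(2v + 1)(2u + 1) = 4uv + 2u + 2v + 1
= 2(2uv + u + v) + 1.
Since 2uv + u + v is an integer, the product is of the form 2k+1 for an integer k.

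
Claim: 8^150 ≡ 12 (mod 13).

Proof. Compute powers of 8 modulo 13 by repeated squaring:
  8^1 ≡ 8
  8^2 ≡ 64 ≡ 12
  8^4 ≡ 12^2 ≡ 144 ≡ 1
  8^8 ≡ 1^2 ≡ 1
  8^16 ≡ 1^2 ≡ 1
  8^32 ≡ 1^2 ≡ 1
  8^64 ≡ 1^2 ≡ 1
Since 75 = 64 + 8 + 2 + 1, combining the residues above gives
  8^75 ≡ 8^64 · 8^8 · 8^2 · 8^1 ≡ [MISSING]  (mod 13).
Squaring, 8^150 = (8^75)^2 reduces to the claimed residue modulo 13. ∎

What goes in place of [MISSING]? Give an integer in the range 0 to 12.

5

8^64 · 8^8 · 8^2 · 8^1 ≡ 1 · 1 · 12 · 8 = 96.
96 mod 13 = 5, so 8^75 ≡ 5 (mod 13).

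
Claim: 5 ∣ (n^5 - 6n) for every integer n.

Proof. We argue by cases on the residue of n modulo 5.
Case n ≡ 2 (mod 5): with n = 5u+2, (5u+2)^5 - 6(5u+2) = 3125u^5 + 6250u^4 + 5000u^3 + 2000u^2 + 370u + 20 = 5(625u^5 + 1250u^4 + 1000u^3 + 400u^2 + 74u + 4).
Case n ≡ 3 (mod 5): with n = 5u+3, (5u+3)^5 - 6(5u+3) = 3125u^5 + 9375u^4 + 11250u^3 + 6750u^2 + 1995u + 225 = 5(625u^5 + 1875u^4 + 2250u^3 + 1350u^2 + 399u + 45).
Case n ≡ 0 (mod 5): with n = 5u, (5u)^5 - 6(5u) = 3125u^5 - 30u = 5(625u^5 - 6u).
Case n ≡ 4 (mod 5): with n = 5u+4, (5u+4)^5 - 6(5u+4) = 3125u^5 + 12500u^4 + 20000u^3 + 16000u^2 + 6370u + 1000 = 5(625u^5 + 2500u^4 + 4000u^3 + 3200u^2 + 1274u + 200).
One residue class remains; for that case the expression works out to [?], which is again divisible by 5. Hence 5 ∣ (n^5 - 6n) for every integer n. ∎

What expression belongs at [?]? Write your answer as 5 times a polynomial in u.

5(625u^5 + 625u^4 + 250u^3 + 50u^2 - u - 1)

The residues treated are {2, 3, 0, 4}, so the missing case is n ≡ 1 (mod 5); write n = 5u+1.
Then (5u+1)^5 - 6(5u+1) = 3125u^5 + 3125u^4 + 1250u^3 + 250u^2 - 5u - 5 = 5(625u^5 + 625u^4 + 250u^3 + 50u^2 - u - 1).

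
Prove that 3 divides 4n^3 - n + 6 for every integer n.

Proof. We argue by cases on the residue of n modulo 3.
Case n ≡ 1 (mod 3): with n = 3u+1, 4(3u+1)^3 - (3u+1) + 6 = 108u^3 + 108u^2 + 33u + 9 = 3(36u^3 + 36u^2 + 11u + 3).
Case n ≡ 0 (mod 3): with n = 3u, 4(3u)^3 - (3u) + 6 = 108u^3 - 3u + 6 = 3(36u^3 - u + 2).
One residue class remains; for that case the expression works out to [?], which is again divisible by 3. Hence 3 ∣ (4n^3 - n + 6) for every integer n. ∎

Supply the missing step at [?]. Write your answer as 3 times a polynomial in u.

The residues treated are {1, 0}, so the missing case is n ≡ 2 (mod 3); write n = 3u+2.
Then 4(3u+2)^3 - (3u+2) + 6 = 108u^3 + 216u^2 + 141u + 36 = 3(36u^3 + 72u^2 + 47u + 12).

3(36u^3 + 72u^2 + 47u + 12)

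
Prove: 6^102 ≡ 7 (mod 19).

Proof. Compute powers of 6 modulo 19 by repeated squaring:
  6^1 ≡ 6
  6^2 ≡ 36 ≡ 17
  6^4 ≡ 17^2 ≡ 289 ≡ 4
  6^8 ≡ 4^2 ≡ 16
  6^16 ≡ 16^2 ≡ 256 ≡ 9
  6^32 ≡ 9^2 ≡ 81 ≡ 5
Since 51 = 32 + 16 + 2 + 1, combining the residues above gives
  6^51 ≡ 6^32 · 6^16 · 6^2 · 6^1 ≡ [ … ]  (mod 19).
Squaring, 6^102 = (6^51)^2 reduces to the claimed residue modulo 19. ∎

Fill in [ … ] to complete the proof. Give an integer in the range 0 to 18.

Multiply the listed residues: 5 · 9 · 17 · 6 = 45 → 765 → 4590.
Reducing modulo 19: 4590 = 241·19 + 11, so 6^51 ≡ 11.

11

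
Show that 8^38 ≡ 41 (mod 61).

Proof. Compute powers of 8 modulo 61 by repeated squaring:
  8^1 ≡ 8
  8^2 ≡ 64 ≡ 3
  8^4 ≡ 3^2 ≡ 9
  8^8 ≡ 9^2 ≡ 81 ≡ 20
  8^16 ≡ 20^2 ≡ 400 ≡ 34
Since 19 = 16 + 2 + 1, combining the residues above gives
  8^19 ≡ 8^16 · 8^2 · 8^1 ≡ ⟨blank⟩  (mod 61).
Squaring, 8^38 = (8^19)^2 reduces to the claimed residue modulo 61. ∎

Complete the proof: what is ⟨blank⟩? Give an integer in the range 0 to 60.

Multiply the listed residues: 34 · 3 · 8 = 102 → 816.
Reducing modulo 61: 816 = 13·61 + 23, so 8^19 ≡ 23.

23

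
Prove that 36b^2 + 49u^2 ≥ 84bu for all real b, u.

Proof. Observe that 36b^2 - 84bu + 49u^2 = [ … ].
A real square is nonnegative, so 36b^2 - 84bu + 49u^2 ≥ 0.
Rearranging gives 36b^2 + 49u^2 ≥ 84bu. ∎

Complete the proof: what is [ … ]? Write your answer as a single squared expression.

(6b - 7u)^2

The leading and trailing coefficients are 6^2 and 7^2, and 84 = 2·6·7, so the trinomial is (6b - 7u)^2.
Hence 36b^2 - 84bu + 49u^2 ≥ 0.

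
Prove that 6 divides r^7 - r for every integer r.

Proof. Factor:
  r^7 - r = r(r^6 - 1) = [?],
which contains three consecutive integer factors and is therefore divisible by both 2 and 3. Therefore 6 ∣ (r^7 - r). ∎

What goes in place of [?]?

(r - 1)r(r + 1)(r^4 + r^2 + 1)

r^6 - 1 = (r^2 - 1)(r^4 + r^2 + 1), and r^2 - 1 = (r-1)(r+1).
So r(r^6 - 1) = (r - 1)r(r + 1)(r^4 + r^2 + 1).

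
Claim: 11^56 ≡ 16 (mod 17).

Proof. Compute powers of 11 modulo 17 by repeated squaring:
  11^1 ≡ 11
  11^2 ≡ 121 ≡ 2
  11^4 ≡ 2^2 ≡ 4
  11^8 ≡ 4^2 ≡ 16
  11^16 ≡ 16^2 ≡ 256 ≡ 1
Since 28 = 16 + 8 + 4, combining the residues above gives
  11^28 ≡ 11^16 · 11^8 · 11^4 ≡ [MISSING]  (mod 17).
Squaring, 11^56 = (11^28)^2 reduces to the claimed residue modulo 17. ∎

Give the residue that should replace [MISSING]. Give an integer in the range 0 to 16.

Multiply the listed residues: 1 · 16 · 4 = 16 → 64.
Reducing modulo 17: 64 = 3·17 + 13, so 11^28 ≡ 13.

13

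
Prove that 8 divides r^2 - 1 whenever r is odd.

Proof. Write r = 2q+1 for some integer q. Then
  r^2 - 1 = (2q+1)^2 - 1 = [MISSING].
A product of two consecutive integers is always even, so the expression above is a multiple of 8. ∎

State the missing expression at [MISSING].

4q(q + 1)

(2q+1)^2 - 1 = 4q^2 + 4q + 1 - 1 = 4q^2 + 4q = 4q(q+1).
Since q and q+1 are consecutive, q(q+1) is even, and 4·(even) is a multiple of 8.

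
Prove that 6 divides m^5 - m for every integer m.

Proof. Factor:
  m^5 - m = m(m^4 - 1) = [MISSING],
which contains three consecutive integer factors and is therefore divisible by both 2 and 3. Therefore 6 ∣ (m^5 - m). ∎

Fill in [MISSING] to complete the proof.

m^4 - 1 = (m^2 - 1)(m^2 + 1), and m^2 - 1 = (m-1)(m+1).
So m(m^4 - 1) = (m - 1)m(m + 1)(m^2 + 1).

(m - 1)m(m + 1)(m^2 + 1)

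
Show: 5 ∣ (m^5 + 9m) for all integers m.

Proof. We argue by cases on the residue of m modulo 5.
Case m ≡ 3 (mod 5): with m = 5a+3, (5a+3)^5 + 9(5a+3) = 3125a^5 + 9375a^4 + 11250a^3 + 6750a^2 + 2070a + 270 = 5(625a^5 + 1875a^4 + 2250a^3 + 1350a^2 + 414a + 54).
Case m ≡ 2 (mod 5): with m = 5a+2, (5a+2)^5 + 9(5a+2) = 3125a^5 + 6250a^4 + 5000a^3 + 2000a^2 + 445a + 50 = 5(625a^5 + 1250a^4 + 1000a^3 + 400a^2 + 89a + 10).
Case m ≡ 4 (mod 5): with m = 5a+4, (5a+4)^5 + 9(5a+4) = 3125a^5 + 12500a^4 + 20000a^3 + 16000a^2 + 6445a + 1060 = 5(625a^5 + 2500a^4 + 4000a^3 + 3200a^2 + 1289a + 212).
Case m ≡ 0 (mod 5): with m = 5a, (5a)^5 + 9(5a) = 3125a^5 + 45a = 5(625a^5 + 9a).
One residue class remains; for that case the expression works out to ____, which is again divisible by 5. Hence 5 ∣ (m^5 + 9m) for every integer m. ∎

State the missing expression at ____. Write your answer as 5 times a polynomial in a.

5(625a^5 + 625a^4 + 250a^3 + 50a^2 + 14a + 2)

Only m ≡ 1 (mod 5) is unaccounted for. Put m = 5a+1:
(5a+1)^5 + 9(5a+1) expands to 3125a^5 + 3125a^4 + 1250a^3 + 250a^2 + 70a + 10,
and factoring out 5 leaves 5(625a^5 + 625a^4 + 250a^3 + 50a^2 + 14a + 2).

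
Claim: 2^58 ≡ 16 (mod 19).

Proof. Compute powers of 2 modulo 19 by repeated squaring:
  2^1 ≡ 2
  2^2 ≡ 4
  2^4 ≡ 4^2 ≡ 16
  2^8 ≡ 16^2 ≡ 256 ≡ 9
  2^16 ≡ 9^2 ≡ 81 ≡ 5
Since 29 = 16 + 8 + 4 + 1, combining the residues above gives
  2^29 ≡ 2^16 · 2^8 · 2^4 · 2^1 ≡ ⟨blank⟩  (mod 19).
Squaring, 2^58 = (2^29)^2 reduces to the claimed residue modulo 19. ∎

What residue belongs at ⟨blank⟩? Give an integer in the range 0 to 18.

Multiply the listed residues: 5 · 9 · 16 · 2 = 45 → 720 → 1440.
Reducing modulo 19: 1440 = 75·19 + 15, so 2^29 ≡ 15.

15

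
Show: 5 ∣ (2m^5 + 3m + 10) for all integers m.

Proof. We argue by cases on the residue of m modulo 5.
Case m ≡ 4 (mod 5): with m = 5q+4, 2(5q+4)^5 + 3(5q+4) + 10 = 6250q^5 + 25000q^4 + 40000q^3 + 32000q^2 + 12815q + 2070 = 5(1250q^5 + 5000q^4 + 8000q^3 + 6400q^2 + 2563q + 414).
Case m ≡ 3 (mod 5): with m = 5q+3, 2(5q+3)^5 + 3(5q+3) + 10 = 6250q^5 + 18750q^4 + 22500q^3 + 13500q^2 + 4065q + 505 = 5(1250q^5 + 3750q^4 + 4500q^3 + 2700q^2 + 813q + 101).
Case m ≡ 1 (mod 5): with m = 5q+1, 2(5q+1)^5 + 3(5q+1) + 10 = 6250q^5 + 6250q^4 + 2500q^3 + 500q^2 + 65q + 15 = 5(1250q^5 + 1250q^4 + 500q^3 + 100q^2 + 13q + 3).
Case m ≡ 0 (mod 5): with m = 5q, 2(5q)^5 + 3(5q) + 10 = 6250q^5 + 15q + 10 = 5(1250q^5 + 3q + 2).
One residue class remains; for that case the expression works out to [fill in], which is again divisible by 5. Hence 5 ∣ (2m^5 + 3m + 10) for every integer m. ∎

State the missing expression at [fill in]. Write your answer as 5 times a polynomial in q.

Only m ≡ 2 (mod 5) is unaccounted for. Put m = 5q+2:
2(5q+2)^5 + 3(5q+2) + 10 expands to 6250q^5 + 12500q^4 + 10000q^3 + 4000q^2 + 815q + 80,
and factoring out 5 leaves 5(1250q^5 + 2500q^4 + 2000q^3 + 800q^2 + 163q + 16).

5(1250q^5 + 2500q^4 + 2000q^3 + 800q^2 + 163q + 16)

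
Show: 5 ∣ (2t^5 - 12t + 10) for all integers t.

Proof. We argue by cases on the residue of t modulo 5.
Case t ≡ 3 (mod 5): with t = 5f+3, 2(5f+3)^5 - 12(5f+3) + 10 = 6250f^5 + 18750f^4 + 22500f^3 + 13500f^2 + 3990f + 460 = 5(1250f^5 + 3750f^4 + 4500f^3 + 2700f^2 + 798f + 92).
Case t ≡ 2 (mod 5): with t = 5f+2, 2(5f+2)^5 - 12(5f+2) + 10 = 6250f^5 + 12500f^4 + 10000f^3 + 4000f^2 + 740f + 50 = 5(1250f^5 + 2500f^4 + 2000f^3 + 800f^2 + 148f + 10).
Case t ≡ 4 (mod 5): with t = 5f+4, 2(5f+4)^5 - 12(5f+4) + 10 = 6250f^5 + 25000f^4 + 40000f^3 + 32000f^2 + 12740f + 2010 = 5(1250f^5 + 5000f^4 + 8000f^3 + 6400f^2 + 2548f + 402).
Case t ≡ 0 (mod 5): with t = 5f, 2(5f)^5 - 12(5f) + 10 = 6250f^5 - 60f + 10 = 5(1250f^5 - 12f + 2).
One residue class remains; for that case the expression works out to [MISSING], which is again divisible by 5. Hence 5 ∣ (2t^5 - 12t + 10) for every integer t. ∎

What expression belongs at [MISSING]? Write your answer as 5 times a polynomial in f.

The residues treated are {3, 2, 4, 0}, so the missing case is t ≡ 1 (mod 5); write t = 5f+1.
Then 2(5f+1)^5 - 12(5f+1) + 10 = 6250f^5 + 6250f^4 + 2500f^3 + 500f^2 - 10f = 5(1250f^5 + 1250f^4 + 500f^3 + 100f^2 - 2f).

5(1250f^5 + 1250f^4 + 500f^3 + 100f^2 - 2f)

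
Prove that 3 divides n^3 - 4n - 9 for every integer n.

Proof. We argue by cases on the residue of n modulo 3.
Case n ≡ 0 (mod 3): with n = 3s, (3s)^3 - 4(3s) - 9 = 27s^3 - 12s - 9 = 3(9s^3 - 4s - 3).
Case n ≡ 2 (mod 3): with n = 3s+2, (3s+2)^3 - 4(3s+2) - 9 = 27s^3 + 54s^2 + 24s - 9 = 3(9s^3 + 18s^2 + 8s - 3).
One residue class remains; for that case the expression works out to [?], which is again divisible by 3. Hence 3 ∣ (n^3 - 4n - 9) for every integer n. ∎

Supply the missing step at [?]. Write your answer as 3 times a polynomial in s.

3(9s^3 + 9s^2 - s - 4)

Only n ≡ 1 (mod 3) is unaccounted for. Put n = 3s+1:
(3s+1)^3 - 4(3s+1) - 9 expands to 27s^3 + 27s^2 - 3s - 12,
and factoring out 3 leaves 3(9s^3 + 9s^2 - s - 4).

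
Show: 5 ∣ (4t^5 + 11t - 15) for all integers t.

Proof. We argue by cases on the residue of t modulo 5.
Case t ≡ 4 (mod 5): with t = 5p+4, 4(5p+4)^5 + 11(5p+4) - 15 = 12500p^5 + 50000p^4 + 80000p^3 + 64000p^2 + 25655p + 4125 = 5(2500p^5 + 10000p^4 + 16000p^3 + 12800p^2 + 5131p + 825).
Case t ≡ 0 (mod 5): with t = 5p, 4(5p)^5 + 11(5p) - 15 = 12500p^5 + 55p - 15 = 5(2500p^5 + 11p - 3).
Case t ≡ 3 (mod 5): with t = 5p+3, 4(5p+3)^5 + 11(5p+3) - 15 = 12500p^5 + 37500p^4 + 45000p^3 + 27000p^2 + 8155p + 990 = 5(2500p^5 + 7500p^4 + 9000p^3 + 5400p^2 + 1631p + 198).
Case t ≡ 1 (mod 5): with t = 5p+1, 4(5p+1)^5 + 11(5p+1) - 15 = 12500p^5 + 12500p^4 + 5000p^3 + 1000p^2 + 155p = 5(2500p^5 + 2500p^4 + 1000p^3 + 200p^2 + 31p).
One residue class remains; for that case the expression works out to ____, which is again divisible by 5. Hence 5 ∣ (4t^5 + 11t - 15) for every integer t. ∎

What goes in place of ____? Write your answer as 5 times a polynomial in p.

5(2500p^5 + 5000p^4 + 4000p^3 + 1600p^2 + 331p + 27)

Only t ≡ 2 (mod 5) is unaccounted for. Put t = 5p+2:
4(5p+2)^5 + 11(5p+2) - 15 expands to 12500p^5 + 25000p^4 + 20000p^3 + 8000p^2 + 1655p + 135,
and factoring out 5 leaves 5(2500p^5 + 5000p^4 + 4000p^3 + 1600p^2 + 331p + 27).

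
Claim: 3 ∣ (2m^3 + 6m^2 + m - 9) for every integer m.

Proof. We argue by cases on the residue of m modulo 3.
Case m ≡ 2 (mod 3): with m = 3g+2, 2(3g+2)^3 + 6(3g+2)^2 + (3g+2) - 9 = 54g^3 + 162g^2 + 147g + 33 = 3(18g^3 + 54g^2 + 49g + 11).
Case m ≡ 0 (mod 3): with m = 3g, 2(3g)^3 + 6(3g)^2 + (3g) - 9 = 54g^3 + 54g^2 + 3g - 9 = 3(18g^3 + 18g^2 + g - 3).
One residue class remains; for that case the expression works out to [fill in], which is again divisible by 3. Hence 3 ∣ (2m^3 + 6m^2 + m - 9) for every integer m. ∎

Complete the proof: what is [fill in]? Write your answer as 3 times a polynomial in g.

The residues treated are {2, 0}, so the missing case is m ≡ 1 (mod 3); write m = 3g+1.
Then 2(3g+1)^3 + 6(3g+1)^2 + (3g+1) - 9 = 54g^3 + 108g^2 + 57g = 3(18g^3 + 36g^2 + 19g).

3(18g^3 + 36g^2 + 19g)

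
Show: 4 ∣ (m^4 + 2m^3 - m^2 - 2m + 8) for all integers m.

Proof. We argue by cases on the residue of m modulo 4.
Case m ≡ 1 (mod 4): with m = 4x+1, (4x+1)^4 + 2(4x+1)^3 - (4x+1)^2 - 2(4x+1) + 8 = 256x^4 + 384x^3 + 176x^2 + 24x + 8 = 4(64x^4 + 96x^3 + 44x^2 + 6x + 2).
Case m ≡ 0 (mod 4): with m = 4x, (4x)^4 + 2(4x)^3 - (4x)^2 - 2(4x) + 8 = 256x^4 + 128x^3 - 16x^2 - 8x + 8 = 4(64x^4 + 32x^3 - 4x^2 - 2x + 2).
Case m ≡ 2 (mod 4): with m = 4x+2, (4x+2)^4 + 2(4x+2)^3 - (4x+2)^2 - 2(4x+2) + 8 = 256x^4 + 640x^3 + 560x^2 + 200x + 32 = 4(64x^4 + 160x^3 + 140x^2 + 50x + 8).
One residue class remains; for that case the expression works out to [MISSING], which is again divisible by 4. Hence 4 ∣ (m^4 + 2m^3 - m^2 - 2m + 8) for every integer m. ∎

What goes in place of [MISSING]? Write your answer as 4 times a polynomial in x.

Only m ≡ 3 (mod 4) is unaccounted for. Put m = 4x+3:
(4x+3)^4 + 2(4x+3)^3 - (4x+3)^2 - 2(4x+3) + 8 expands to 256x^4 + 896x^3 + 1136x^2 + 616x + 128,
and factoring out 4 leaves 4(64x^4 + 224x^3 + 284x^2 + 154x + 32).

4(64x^4 + 224x^3 + 284x^2 + 154x + 32)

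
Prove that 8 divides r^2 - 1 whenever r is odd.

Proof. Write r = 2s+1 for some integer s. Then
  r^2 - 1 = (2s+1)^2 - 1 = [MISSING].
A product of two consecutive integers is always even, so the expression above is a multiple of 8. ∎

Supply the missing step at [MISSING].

(2s+1)^2 - 1 = 4s^2 + 4s + 1 - 1 = 4s^2 + 4s = 4s(s+1).
Since s and s+1 are consecutive, s(s+1) is even, and 4·(even) is a multiple of 8.

4s(s + 1)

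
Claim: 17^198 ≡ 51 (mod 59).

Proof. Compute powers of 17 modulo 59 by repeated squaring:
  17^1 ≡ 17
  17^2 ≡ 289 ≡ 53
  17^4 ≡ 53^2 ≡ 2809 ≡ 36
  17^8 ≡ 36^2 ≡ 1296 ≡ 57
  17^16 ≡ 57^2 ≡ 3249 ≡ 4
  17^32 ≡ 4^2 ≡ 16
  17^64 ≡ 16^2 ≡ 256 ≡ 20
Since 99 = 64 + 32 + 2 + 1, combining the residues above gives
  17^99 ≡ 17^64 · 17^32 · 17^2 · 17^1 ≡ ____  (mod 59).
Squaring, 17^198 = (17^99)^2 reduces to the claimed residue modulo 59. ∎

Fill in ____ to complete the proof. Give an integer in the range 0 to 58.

46

Multiply the listed residues: 20 · 16 · 53 · 17 = 320 → 16960 → 288320.
Reducing modulo 59: 288320 = 4886·59 + 46, so 17^99 ≡ 46.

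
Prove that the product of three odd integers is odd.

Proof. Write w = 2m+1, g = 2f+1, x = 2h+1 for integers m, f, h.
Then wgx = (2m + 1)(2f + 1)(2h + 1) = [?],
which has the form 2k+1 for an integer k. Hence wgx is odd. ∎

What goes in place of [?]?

Expanding: (2m + 1)(2f + 1)(2h + 1) = 8fhm + 4fh + 4fm + 2f + 4hm + 2h + 2m + 1.
Every term except the constant is even, so this is 2(4fhm + 2fh + 2fm + f + 2hm + h + m) + 1,
and 4fhm + 2fh + 2fm + f + 2hm + h + m ∈ ℤ gives the required form.

2(4fhm + 2fh + 2fm + f + 2hm + h + m) + 1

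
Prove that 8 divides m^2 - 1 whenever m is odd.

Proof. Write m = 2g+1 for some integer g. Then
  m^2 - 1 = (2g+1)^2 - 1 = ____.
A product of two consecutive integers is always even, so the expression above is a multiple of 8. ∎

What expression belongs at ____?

4g(g + 1)

(2g+1)^2 - 1 = 4g^2 + 4g + 1 - 1 = 4g^2 + 4g = 4g(g+1).
Since g and g+1 are consecutive, g(g+1) is even, and 4·(even) is a multiple of 8.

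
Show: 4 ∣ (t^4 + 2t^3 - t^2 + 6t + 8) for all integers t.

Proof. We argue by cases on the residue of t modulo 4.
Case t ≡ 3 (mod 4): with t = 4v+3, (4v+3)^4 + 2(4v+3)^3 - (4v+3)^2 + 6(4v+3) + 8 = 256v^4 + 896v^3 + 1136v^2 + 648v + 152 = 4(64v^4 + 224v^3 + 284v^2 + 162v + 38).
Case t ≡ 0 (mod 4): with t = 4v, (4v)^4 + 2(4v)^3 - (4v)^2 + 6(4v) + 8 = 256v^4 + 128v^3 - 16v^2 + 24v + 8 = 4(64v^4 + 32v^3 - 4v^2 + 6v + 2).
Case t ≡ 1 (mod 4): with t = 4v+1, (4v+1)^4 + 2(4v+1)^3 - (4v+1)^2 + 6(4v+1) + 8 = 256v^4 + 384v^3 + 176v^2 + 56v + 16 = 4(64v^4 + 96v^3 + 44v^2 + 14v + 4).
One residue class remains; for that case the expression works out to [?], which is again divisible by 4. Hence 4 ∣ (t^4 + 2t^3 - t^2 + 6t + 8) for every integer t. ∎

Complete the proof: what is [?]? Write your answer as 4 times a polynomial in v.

4(64v^4 + 160v^3 + 140v^2 + 58v + 12)

The residues treated are {3, 0, 1}, so the missing case is t ≡ 2 (mod 4); write t = 4v+2.
Then (4v+2)^4 + 2(4v+2)^3 - (4v+2)^2 + 6(4v+2) + 8 = 256v^4 + 640v^3 + 560v^2 + 232v + 48 = 4(64v^4 + 160v^3 + 140v^2 + 58v + 12).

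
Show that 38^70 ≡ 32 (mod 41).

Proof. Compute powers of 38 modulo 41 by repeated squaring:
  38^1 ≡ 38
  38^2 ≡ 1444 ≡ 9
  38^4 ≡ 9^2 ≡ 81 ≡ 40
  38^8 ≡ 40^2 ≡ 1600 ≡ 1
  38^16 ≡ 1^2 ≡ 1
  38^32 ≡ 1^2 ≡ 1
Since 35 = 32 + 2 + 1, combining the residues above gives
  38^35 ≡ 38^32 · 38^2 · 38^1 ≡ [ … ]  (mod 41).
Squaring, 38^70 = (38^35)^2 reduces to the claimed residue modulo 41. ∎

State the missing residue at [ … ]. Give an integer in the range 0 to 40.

14

Multiply the listed residues: 1 · 9 · 38 = 9 → 342.
Reducing modulo 41: 342 = 8·41 + 14, so 38^35 ≡ 14.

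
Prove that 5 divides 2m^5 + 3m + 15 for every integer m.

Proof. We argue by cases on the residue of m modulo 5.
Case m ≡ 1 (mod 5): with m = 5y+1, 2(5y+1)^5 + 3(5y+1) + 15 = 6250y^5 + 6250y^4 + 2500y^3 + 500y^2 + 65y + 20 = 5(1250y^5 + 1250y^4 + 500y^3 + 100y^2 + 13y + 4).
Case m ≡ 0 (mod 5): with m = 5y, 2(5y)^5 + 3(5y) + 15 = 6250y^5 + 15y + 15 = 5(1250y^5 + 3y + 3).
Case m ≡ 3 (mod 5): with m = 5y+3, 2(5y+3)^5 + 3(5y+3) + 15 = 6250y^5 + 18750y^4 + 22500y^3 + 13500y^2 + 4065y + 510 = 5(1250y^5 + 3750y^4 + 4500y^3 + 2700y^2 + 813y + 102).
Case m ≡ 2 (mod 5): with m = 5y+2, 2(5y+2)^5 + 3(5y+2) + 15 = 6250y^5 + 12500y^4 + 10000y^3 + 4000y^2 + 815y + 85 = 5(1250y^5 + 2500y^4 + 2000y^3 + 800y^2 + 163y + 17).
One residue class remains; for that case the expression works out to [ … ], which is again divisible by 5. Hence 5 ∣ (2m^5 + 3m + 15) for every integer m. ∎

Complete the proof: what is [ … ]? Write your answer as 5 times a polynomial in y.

Only m ≡ 4 (mod 5) is unaccounted for. Put m = 5y+4:
2(5y+4)^5 + 3(5y+4) + 15 expands to 6250y^5 + 25000y^4 + 40000y^3 + 32000y^2 + 12815y + 2075,
and factoring out 5 leaves 5(1250y^5 + 5000y^4 + 8000y^3 + 6400y^2 + 2563y + 415).

5(1250y^5 + 5000y^4 + 8000y^3 + 6400y^2 + 2563y + 415)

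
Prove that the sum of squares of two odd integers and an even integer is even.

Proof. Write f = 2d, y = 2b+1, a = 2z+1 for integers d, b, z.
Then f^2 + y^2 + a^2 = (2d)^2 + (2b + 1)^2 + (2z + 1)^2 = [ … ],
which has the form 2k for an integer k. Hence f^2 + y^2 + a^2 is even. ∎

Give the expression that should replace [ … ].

Expanding: (2d)^2 + (2b + 1)^2 + (2z + 1)^2 = 4b^2 + 4b + 4d^2 + 4z^2 + 4z + 2.
Every term is even; pulling out the factor of 2 gives 2(2b^2 + 2b + 2d^2 + 2z^2 + 2z + 1).

2(2b^2 + 2b + 2d^2 + 2z^2 + 2z + 1)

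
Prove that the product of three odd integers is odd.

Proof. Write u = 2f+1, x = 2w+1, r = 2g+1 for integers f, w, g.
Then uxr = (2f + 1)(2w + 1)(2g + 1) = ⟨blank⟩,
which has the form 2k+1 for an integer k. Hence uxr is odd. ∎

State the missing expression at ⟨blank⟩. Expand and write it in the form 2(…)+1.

(2f + 1)(2w + 1)(2g + 1) = 8fgw + 4fg + 4fw + 2f + 4gw + 2g + 2w + 1
= 2(4fgw + 2fg + 2fw + f + 2gw + g + w) + 1.
Since 4fgw + 2fg + 2fw + f + 2gw + g + w is an integer, the product is of the form 2k+1 for an integer k.

2(4fgw + 2fg + 2fw + f + 2gw + g + w) + 1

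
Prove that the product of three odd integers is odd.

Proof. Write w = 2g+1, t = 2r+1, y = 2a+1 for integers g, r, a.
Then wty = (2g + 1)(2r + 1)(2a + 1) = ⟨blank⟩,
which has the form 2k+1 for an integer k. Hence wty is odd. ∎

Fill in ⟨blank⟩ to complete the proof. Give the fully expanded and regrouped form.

Expanding: (2g + 1)(2r + 1)(2a + 1) = 8agr + 4ag + 4ar + 2a + 4gr + 2g + 2r + 1.
Every term except the constant is even, so this is 2(4agr + 2ag + 2ar + a + 2gr + g + r) + 1,
and 4agr + 2ag + 2ar + a + 2gr + g + r ∈ ℤ gives the required form.

2(4agr + 2ag + 2ar + a + 2gr + g + r) + 1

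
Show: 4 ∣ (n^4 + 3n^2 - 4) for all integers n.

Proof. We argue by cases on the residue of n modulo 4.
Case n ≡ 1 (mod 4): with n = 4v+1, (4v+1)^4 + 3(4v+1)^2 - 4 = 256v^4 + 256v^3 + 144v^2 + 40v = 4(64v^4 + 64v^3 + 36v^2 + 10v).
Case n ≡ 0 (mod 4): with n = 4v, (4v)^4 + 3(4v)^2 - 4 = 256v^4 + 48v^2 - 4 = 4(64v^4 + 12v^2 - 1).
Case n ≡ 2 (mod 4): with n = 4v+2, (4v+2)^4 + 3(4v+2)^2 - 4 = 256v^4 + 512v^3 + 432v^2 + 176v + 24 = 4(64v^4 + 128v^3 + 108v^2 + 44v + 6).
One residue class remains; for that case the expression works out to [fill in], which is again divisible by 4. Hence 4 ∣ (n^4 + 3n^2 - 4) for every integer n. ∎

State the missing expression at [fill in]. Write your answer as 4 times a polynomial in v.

4(64v^4 + 192v^3 + 228v^2 + 126v + 26)

The residues treated are {1, 0, 2}, so the missing case is n ≡ 3 (mod 4); write n = 4v+3.
Then (4v+3)^4 + 3(4v+3)^2 - 4 = 256v^4 + 768v^3 + 912v^2 + 504v + 104 = 4(64v^4 + 192v^3 + 228v^2 + 126v + 26).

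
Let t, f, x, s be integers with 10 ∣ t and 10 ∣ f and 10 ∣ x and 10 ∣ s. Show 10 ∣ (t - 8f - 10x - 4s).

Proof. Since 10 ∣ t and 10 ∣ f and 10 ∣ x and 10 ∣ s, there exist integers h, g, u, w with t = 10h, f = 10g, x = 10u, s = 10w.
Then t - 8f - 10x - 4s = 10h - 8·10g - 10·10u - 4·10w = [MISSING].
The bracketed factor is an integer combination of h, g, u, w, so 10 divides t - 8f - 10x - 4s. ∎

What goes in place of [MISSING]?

10(-8g + h - 10u - 4w)

Each term has a factor of 10: 10h - 8·10g - 10·10u - 4·10w = 10·(-8g + h - 10u - 4w).
Since -8g + h - 10u - 4w is an integer, 10 ∣ (t - 8f - 10x - 4s).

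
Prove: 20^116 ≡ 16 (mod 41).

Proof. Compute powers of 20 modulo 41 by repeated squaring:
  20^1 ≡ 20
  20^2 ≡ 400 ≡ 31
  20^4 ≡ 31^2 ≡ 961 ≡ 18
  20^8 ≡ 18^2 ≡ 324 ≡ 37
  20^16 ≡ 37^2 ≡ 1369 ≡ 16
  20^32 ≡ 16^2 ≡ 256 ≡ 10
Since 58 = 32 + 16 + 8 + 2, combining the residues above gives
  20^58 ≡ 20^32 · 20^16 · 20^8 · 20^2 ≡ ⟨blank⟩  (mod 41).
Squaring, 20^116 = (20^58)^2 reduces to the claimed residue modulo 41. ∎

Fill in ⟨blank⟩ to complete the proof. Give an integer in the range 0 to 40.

4

20^32 · 20^16 · 20^8 · 20^2 ≡ 10 · 16 · 37 · 31 = 183520.
183520 mod 41 = 4, so 20^58 ≡ 4 (mod 41).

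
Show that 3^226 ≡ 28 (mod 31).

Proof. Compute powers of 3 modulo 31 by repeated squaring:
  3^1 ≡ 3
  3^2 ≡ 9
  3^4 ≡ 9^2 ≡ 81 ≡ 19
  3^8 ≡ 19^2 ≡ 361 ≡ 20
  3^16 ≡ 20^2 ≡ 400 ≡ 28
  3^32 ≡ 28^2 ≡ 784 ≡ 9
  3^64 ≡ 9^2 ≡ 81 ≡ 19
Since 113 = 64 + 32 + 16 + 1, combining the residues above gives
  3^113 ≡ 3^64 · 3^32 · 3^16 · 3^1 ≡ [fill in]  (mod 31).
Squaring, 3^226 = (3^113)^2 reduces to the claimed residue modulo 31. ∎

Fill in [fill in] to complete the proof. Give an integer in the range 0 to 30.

11

Multiply the listed residues: 19 · 9 · 28 · 3 = 171 → 4788 → 14364.
Reducing modulo 31: 14364 = 463·31 + 11, so 3^113 ≡ 11.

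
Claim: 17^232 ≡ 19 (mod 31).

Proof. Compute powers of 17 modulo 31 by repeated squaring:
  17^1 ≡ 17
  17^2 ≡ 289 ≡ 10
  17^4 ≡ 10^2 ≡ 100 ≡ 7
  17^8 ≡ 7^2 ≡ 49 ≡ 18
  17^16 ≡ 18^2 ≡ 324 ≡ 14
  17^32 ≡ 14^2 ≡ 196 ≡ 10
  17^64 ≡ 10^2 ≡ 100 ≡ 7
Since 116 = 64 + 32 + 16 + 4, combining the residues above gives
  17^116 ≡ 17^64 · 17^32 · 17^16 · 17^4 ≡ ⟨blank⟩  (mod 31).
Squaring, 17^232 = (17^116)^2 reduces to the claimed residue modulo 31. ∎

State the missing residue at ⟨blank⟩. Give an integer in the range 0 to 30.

9

17^64 · 17^32 · 17^16 · 17^4 ≡ 7 · 10 · 14 · 7 = 6860.
6860 mod 31 = 9, so 17^116 ≡ 9 (mod 31).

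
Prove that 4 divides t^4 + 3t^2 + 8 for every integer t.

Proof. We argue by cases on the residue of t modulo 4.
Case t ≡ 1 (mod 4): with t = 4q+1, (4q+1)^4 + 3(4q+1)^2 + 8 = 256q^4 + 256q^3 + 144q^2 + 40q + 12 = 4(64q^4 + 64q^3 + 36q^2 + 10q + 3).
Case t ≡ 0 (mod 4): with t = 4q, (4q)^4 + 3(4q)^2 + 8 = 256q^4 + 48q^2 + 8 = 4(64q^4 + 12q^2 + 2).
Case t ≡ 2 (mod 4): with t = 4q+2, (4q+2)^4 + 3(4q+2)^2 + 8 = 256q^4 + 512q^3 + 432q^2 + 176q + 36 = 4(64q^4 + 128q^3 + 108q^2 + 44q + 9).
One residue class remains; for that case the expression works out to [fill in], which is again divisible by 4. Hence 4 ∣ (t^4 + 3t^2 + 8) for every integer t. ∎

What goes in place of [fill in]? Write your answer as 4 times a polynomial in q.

Only t ≡ 3 (mod 4) is unaccounted for. Put t = 4q+3:
(4q+3)^4 + 3(4q+3)^2 + 8 expands to 256q^4 + 768q^3 + 912q^2 + 504q + 116,
and factoring out 4 leaves 4(64q^4 + 192q^3 + 228q^2 + 126q + 29).

4(64q^4 + 192q^3 + 228q^2 + 126q + 29)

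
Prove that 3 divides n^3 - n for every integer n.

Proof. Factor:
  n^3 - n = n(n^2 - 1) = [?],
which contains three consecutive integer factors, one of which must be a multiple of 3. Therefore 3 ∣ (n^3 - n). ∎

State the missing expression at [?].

(n - 1)n(n + 1)

n(n^2 - 1) = n(n - 1)(n + 1) = (n - 1)n(n + 1).
These three factors are consecutive integers, so their product is divisible by 3.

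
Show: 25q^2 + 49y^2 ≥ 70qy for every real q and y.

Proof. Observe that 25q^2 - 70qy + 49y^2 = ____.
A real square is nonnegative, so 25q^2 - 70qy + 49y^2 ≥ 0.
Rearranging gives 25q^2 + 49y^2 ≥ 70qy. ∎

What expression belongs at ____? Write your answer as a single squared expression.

The leading and trailing coefficients are 5^2 and 7^2, and 70 = 2·5·7, so the trinomial is (5q - 7y)^2.
Hence 25q^2 - 70qy + 49y^2 ≥ 0.

(5q - 7y)^2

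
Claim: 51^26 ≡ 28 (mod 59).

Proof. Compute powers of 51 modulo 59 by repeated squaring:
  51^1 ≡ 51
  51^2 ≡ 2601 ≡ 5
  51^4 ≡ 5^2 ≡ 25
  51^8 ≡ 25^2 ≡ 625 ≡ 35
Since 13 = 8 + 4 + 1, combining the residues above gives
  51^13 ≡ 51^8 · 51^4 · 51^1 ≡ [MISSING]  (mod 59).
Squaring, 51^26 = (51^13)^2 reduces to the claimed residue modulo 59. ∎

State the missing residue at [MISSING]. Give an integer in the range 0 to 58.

51^8 · 51^4 · 51^1 ≡ 35 · 25 · 51 = 44625.
44625 mod 59 = 21, so 51^13 ≡ 21 (mod 59).

21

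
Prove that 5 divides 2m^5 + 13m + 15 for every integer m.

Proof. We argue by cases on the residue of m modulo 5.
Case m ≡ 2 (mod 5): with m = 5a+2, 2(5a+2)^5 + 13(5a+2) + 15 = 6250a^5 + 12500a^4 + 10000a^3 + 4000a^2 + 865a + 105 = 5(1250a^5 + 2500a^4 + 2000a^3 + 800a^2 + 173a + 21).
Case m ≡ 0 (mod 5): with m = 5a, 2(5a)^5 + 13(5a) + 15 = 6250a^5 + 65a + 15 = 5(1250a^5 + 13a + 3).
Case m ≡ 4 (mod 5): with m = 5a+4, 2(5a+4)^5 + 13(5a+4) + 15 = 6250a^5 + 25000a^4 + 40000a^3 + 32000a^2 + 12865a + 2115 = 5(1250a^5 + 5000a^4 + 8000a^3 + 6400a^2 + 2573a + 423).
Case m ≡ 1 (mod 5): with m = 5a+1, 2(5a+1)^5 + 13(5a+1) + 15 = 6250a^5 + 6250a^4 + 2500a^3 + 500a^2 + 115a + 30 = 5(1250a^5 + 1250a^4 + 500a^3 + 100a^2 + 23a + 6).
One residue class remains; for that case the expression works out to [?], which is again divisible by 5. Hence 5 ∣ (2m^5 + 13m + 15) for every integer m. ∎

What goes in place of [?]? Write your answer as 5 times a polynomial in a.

Only m ≡ 3 (mod 5) is unaccounted for. Put m = 5a+3:
2(5a+3)^5 + 13(5a+3) + 15 expands to 6250a^5 + 18750a^4 + 22500a^3 + 13500a^2 + 4115a + 540,
and factoring out 5 leaves 5(1250a^5 + 3750a^4 + 4500a^3 + 2700a^2 + 823a + 108).

5(1250a^5 + 3750a^4 + 4500a^3 + 2700a^2 + 823a + 108)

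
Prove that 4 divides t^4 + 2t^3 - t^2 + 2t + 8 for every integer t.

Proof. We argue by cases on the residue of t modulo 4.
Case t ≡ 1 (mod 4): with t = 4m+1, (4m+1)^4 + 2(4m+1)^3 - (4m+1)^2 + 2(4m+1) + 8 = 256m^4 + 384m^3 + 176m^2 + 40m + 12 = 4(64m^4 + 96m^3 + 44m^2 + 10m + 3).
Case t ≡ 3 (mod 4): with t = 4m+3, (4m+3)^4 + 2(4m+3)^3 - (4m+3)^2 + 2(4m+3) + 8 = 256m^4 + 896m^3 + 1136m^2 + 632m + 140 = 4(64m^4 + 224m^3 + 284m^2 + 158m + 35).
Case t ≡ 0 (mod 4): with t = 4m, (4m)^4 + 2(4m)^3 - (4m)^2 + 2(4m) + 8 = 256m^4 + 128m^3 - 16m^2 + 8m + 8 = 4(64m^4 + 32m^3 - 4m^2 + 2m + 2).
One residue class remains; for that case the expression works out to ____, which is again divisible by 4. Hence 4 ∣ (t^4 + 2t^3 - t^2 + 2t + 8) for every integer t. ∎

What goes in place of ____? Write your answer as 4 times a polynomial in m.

The residues treated are {1, 3, 0}, so the missing case is t ≡ 2 (mod 4); write t = 4m+2.
Then (4m+2)^4 + 2(4m+2)^3 - (4m+2)^2 + 2(4m+2) + 8 = 256m^4 + 640m^3 + 560m^2 + 216m + 40 = 4(64m^4 + 160m^3 + 140m^2 + 54m + 10).

4(64m^4 + 160m^3 + 140m^2 + 54m + 10)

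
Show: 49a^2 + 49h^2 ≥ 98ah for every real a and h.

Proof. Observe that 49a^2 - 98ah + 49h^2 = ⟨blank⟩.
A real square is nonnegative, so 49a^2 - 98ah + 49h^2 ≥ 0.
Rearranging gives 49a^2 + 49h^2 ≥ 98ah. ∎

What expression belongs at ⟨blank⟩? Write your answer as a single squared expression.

(7a - 7h)^2

The leading and trailing coefficients are 7^2 and 7^2, and 98 = 2·7·7, so the trinomial is (7a - 7h)^2.
Hence 49a^2 - 98ah + 49h^2 ≥ 0.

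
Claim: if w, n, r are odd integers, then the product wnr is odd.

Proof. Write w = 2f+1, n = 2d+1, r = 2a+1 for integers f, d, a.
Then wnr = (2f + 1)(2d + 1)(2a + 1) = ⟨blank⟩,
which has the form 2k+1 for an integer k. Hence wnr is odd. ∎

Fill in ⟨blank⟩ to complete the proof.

Expanding: (2f + 1)(2d + 1)(2a + 1) = 8adf + 4ad + 4af + 2a + 4df + 2d + 2f + 1.
Every term except the constant is even, so this is 2(4adf + 2ad + 2af + a + 2df + d + f) + 1,
and 4adf + 2ad + 2af + a + 2df + d + f ∈ ℤ gives the required form.

2(4adf + 2ad + 2af + a + 2df + d + f) + 1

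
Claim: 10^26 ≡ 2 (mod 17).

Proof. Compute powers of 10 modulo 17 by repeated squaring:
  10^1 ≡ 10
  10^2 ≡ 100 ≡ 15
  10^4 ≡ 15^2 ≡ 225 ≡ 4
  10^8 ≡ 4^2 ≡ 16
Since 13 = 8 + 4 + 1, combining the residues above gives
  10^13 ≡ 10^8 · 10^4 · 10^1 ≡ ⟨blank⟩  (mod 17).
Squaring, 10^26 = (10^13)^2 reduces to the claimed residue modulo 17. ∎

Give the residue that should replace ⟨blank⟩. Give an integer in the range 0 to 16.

11

10^8 · 10^4 · 10^1 ≡ 16 · 4 · 10 = 640.
640 mod 17 = 11, so 10^13 ≡ 11 (mod 17).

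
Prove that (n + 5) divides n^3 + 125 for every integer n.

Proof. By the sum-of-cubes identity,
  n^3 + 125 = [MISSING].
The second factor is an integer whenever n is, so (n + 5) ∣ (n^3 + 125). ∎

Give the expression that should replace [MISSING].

a^3 + b^3 = (a + b)(a^2 - ab + b^2). With a = n, b = 5:
n^3 + 125 = (n + 5)(n^2 - 5n + 25).

(n + 5)(n^2 - 5n + 25)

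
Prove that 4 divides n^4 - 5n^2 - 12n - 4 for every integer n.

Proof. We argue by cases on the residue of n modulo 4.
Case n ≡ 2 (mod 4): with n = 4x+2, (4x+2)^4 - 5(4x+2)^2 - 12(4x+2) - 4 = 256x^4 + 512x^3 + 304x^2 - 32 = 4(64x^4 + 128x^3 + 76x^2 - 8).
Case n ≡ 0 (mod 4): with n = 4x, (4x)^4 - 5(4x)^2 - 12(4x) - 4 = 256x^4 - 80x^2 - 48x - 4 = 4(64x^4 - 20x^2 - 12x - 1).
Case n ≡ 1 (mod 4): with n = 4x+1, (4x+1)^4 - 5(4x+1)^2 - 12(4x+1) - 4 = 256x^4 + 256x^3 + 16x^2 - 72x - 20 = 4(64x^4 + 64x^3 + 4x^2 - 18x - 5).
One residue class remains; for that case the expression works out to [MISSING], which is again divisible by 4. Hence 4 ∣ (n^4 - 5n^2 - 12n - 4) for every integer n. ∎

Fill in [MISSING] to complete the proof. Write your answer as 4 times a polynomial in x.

4(64x^4 + 192x^3 + 196x^2 + 66x - 1)

Only n ≡ 3 (mod 4) is unaccounted for. Put n = 4x+3:
(4x+3)^4 - 5(4x+3)^2 - 12(4x+3) - 4 expands to 256x^4 + 768x^3 + 784x^2 + 264x - 4,
and factoring out 4 leaves 4(64x^4 + 192x^3 + 196x^2 + 66x - 1).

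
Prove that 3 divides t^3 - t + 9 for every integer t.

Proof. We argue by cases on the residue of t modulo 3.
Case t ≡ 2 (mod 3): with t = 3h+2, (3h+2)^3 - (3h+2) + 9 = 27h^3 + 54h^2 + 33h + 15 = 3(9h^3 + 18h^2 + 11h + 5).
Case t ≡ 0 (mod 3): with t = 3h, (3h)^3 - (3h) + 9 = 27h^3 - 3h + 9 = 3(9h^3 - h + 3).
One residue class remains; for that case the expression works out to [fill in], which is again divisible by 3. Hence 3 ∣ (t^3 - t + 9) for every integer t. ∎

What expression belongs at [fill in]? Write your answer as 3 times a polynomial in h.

The residues treated are {2, 0}, so the missing case is t ≡ 1 (mod 3); write t = 3h+1.
Then (3h+1)^3 - (3h+1) + 9 = 27h^3 + 27h^2 + 6h + 9 = 3(9h^3 + 9h^2 + 2h + 3).

3(9h^3 + 9h^2 + 2h + 3)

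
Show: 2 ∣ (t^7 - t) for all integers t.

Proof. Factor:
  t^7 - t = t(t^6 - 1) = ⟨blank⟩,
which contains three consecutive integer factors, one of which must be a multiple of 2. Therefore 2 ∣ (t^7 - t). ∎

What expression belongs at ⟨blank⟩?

t^6 - 1 = (t^2 - 1)(t^4 + t^2 + 1), and t^2 - 1 = (t-1)(t+1).
So t(t^6 - 1) = (t - 1)t(t + 1)(t^4 + t^2 + 1).

(t - 1)t(t + 1)(t^4 + t^2 + 1)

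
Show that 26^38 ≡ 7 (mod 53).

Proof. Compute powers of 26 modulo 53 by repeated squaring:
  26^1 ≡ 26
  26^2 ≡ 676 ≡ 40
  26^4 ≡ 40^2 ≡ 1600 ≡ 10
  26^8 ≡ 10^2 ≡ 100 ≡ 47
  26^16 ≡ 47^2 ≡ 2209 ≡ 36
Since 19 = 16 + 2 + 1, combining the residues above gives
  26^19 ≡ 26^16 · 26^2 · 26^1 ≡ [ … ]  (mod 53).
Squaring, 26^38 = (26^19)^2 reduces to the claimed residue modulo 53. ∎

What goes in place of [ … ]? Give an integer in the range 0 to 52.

22

Multiply the listed residues: 36 · 40 · 26 = 1440 → 37440.
Reducing modulo 53: 37440 = 706·53 + 22, so 26^19 ≡ 22.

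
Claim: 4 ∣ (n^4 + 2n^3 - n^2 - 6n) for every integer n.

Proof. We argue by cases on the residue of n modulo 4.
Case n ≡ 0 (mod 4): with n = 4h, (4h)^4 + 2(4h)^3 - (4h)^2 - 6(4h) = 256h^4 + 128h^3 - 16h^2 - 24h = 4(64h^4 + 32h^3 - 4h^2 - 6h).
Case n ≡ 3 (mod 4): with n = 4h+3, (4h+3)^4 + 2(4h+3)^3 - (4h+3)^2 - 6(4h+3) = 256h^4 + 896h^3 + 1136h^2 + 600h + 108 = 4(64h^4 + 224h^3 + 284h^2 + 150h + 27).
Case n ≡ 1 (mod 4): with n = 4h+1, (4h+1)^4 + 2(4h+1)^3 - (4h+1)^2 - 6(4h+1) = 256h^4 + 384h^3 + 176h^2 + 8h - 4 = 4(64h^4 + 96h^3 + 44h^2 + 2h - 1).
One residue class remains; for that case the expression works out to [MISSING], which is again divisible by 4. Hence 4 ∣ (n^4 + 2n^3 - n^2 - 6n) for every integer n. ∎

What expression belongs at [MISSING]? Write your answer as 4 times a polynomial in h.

4(64h^4 + 160h^3 + 140h^2 + 46h + 4)

Only n ≡ 2 (mod 4) is unaccounted for. Put n = 4h+2:
(4h+2)^4 + 2(4h+2)^3 - (4h+2)^2 - 6(4h+2) expands to 256h^4 + 640h^3 + 560h^2 + 184h + 16,
and factoring out 4 leaves 4(64h^4 + 160h^3 + 140h^2 + 46h + 4).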